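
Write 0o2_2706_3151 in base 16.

Each octal digit is 3 bits: 2=010 2=010 7=111 0=000 6=110 3=011 1=001 5=101 1=001.
Group the bits into nibbles: 0010 0101 1100 0110 0110 0110 1001 → 25c6669.

0x25c6669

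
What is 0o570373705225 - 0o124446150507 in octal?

0o443725534516

Subtract column by column in base 8:
  5-7 → 6 (borrow)
  2-0-1 → 1
  2-5 → 5 (borrow)
  5-0-1 → 4
  0-5 → 3 (borrow)
  7-1-1 → 5
  3-6 → 5 (borrow)
  7-4-1 → 2
  3-4 → 7 (borrow)
  0-4-1 → 3 (borrow)
  7-2-1 → 4
  5-1 → 4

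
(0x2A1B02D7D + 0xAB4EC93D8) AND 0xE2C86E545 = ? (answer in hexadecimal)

0xC0484C145

Add column by column in base 16, right to left:
  D+8 = 5 carry 1
  7+D+1 = 5 carry 1
  D+3+1 = 1 carry 1
  2+9+1 = C
  0+C = C
  B+E = 9 carry 1
  1+4+1 = 6
  A+B = 5 carry 1
  2+A+1 = D
Sum = 0xD569CC155; now AND with 0xE2C86E545:
  D&E=C, 5&2=0, 6&C=4, 9&8=8, C&6=4, C&E=C, 1&5=1, 5&4=4, 5&5=5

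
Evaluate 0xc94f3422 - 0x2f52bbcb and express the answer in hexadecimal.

Subtract column by column in base 16:
  2-b → 7 (borrow)
  2-c-1 → 5 (borrow)
  4-b-1 → 8 (borrow)
  3-b-1 → 7 (borrow)
  f-2-1 → c
  4-5 → f (borrow)
  9-f-1 → 9 (borrow)
  c-2-1 → 9

0x99fc7857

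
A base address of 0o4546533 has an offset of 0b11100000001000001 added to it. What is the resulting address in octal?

0b11100000001000001 = 0o340101 in octal.
Add column by column in base 8, right to left:
  3+1 = 4
  3+0 = 3
  5+1 = 6
  6+0 = 6
  4+4 = 0 carry 1
  5+3+1 = 1 carry 1
  4+0+1 = 5

0o5106634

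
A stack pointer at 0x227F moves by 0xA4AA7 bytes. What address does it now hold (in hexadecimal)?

0xA6D26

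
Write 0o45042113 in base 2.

0b100101000100010001001011

Each octal digit is 3 bits: 4=100 5=101 0=000 4=100 2=010 1=001 1=001 3=011.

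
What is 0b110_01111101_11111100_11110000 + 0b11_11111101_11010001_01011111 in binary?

Add column by column in base 2, right to left:
  0+1 = 1
  0+1 = 1
  0+1 = 1
  0+1 = 1
  1+1 = 0 carry 1
  1+0+1 = 0 carry 1
  1+1+1 = 1 carry 1
  1+0+1 = 0 carry 1
  0+1+1 = 0 carry 1
  0+0+1 = 1
  1+0 = 1
  1+0 = 1
  1+1 = 0 carry 1
  1+0+1 = 0 carry 1
  1+1+1 = 1 carry 1
  1+1+1 = 1 carry 1
  1+1+1 = 1 carry 1
  0+0+1 = 1
  1+1 = 0 carry 1
  1+1+1 = 1 carry 1
  1+1+1 = 1 carry 1
  1+1+1 = 1 carry 1
  1+1+1 = 1 carry 1
  0+1+1 = 0 carry 1
  0+1+1 = 0 carry 1
  1+1+1 = 1 carry 1
  1+0+1 = 0 carry 1
  final carry 1

0b1010011110111100111001001111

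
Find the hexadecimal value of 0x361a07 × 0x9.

0x1e6ea3f

Multiply each base-16 digit by 9, carrying:
  7×9 = 63 → write f carry 3
  0×9+3 = 3 → write 3
  a×9 = 90 → write a carry 5
  1×9+5 = 14 → write e
  6×9 = 54 → write 6 carry 3
  3×9+3 = 30 → write e carry 1
  remaining carry: 1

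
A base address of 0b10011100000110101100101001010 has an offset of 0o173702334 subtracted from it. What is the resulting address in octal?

0b10011100000110101100101001010 = 0o2340654512 in octal.
Subtract column by column in base 8:
  2-4 → 6 (borrow)
  1-3-1 → 5 (borrow)
  5-3-1 → 1
  4-2 → 2
  5-0 → 5
  6-7 → 7 (borrow)
  0-3-1 → 4 (borrow)
  4-7-1 → 4 (borrow)
  3-1-1 → 1
  2-0 → 2

0o2144752156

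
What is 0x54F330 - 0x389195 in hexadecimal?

0x1C619B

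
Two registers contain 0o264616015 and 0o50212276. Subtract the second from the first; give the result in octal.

0o214403517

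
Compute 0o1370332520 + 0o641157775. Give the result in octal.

0o2231512515

Add column by column in base 8, right to left:
  0+5 = 5
  2+7 = 1 carry 1
  5+7+1 = 5 carry 1
  2+7+1 = 2 carry 1
  3+5+1 = 1 carry 1
  3+1+1 = 5
  0+1 = 1
  7+4 = 3 carry 1
  3+6+1 = 2 carry 1
  1+0+1 = 2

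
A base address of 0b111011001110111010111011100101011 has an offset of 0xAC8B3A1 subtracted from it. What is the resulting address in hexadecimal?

0x1CF14C38A

0b111011001110111010111011100101011 = 0x1D9DD772B in hexadecimal.
Subtract column by column in base 16:
  B-1 → A
  2-A → 8 (borrow)
  7-3-1 → 3
  7-B → C (borrow)
  D-8-1 → 4
  D-C → 1
  9-A → F (borrow)
  D-0-1 → C
  1-0 → 1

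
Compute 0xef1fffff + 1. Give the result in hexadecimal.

The trailing 5 digits are F (max in base 16), so adding 1 cascades: they roll to 0 and the next digit up increments.

0xef200000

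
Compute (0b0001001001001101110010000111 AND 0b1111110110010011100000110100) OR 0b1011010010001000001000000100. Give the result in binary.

0b1011010010001001101000000100

0b0001001001001101110010000111 AND 0b1111110110010011100000110100 = 0b0001000000000001100000000100.
Then OR with 0b1011010010001000001000000100.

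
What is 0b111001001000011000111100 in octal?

0o71103074

Group the bits in threes: 111 001 001 000 011 000 111 100 → 71103074.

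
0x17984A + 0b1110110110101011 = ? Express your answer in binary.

0b110001000010111110101

0x17984A = 0b101111001100001001010 in binary.
Add column by column in base 2, right to left:
  0+1 = 1
  1+1 = 0 carry 1
  0+0+1 = 1
  1+1 = 0 carry 1
  0+0+1 = 1
  0+1 = 1
  1+0 = 1
  0+1 = 1
  0+1 = 1
  0+0 = 0
  0+1 = 1
  1+1 = 0 carry 1
  1+0+1 = 0 carry 1
  0+1+1 = 0 carry 1
  0+1+1 = 0 carry 1
  1+1+1 = 1 carry 1
  1+0+1 = 0 carry 1
  1+0+1 = 0 carry 1
  1+0+1 = 0 carry 1
  0+0+1 = 1
  1+0 = 1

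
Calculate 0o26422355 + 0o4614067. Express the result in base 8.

Add column by column in base 8, right to left:
  5+7 = 4 carry 1
  5+6+1 = 4 carry 1
  3+0+1 = 4
  2+4 = 6
  2+1 = 3
  4+6 = 2 carry 1
  6+4+1 = 3 carry 1
  2+0+1 = 3

0o33236444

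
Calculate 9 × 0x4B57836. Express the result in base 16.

Multiply each base-16 digit by 9, carrying:
  6×9 = 54 → write 6 carry 3
  3×9+3 = 30 → write E carry 1
  8×9+1 = 73 → write 9 carry 4
  7×9+4 = 67 → write 3 carry 4
  5×9+4 = 49 → write 1 carry 3
  B×9+3 = 102 → write 6 carry 6
  4×9+6 = 42 → write A carry 2
  remaining carry: 2

0x2A6139E6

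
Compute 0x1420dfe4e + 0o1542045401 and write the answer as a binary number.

0b101001111100101100100100101001111

0x1420dfe4e = 0b101000010000011011111111001001110 in binary.
0o1542045401 = 0b1101100010000100101100000001 in binary.
Add column by column in base 2, right to left:
  0+1 = 1
  1+0 = 1
  1+0 = 1
  1+0 = 1
  0+0 = 0
  0+0 = 0
  1+0 = 1
  0+0 = 0
  0+1 = 1
  1+1 = 0 carry 1
  1+0+1 = 0 carry 1
  1+1+1 = 1 carry 1
  1+0+1 = 0 carry 1
  1+0+1 = 0 carry 1
  1+1+1 = 1 carry 1
  1+0+1 = 0 carry 1
  1+0+1 = 0 carry 1
  0+0+1 = 1
  1+0 = 1
  1+1 = 0 carry 1
  0+0+1 = 1
  0+0 = 0
  0+0 = 0
  0+1 = 1
  0+1 = 1
  1+0 = 1
  0+1 = 1
  0+1 = 1
  0+0 = 0
  0+0 = 0
  1+0 = 1
  0+0 = 0
  1+0 = 1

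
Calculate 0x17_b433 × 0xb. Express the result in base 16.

Multiply each base-16 digit by 11, carrying:
  3×11 = 33 → write 1 carry 2
  3×11+2 = 35 → write 3 carry 2
  4×11+2 = 46 → write e carry 2
  b×11+2 = 123 → write b carry 7
  7×11+7 = 84 → write 4 carry 5
  1×11+5 = 16 → write 0 carry 1
  remaining carry: 1

0x104be31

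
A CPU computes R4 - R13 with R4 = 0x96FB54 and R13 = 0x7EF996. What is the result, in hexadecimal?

Subtract column by column in base 16:
  4-6 → E (borrow)
  5-9-1 → B (borrow)
  B-9-1 → 1
  F-F → 0
  6-E → 8 (borrow)
  9-7-1 → 1

0x1801BE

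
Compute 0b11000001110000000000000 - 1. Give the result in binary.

0b11000001101111111111111

The trailing 13 digits are 0, so subtracting 1 borrows through: they become 1 and the next digit up decrements.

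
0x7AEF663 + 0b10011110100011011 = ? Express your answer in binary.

0b111101100000011001101111110

0x7AEF663 = 0b111101011101111011001100011 in binary.
Add column by column in base 2, right to left:
  1+1 = 0 carry 1
  1+1+1 = 1 carry 1
  0+0+1 = 1
  0+1 = 1
  0+1 = 1
  1+0 = 1
  1+0 = 1
  0+0 = 0
  0+1 = 1
  1+0 = 1
  1+1 = 0 carry 1
  0+1+1 = 0 carry 1
  1+1+1 = 1 carry 1
  1+1+1 = 1 carry 1
  1+0+1 = 0 carry 1
  1+0+1 = 0 carry 1
  0+1+1 = 0 carry 1
  1+0+1 = 0 carry 1
  1+0+1 = 0 carry 1
  1+0+1 = 0 carry 1
  0+0+1 = 1
  1+0 = 1
  0+0 = 0
  1+0 = 1
  1+0 = 1
  1+0 = 1
  1+0 = 1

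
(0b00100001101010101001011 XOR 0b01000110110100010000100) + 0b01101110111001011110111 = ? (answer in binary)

0b11010110011000011000110

First 0b00100001101010101001011 XOR 0b01000110110100010000100 = 0b01100111011110111001111.
Add column by column in base 2, right to left:
  1+1 = 0 carry 1
  1+1+1 = 1 carry 1
  1+1+1 = 1 carry 1
  1+0+1 = 0 carry 1
  0+1+1 = 0 carry 1
  0+1+1 = 0 carry 1
  1+1+1 = 1 carry 1
  1+1+1 = 1 carry 1
  1+0+1 = 0 carry 1
  0+1+1 = 0 carry 1
  1+0+1 = 0 carry 1
  1+0+1 = 0 carry 1
  1+1+1 = 1 carry 1
  1+1+1 = 1 carry 1
  0+1+1 = 0 carry 1
  1+0+1 = 0 carry 1
  1+1+1 = 1 carry 1
  1+1+1 = 1 carry 1
  0+1+1 = 0 carry 1
  0+0+1 = 1
  1+1 = 0 carry 1
  1+1+1 = 1 carry 1
  final carry 1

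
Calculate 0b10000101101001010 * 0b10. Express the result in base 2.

0b100001011010010100

Multiply each base-2 digit by 2, carrying:
  0×2 = 0 → write 0
  1×2 = 2 → write 0 carry 1
  0×2+1 = 1 → write 1
  1×2 = 2 → write 0 carry 1
  0×2+1 = 1 → write 1
  0×2 = 0 → write 0
  1×2 = 2 → write 0 carry 1
  0×2+1 = 1 → write 1
  1×2 = 2 → write 0 carry 1
  1×2+1 = 3 → write 1 carry 1
  0×2+1 = 1 → write 1
  1×2 = 2 → write 0 carry 1
  0×2+1 = 1 → write 1
  0×2 = 0 → write 0
  0×2 = 0 → write 0
  0×2 = 0 → write 0
  1×2 = 2 → write 0 carry 1
  remaining carry: 1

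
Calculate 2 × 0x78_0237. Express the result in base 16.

0xf0046e

Multiply each base-16 digit by 2, carrying:
  7×2 = 14 → write e
  3×2 = 6 → write 6
  2×2 = 4 → write 4
  0×2 = 0 → write 0
  8×2 = 16 → write 0 carry 1
  7×2+1 = 15 → write f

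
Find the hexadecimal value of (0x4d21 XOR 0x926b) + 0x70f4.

0x1503e

First 0x4d21 XOR 0x926b = 0xdf4a.
Add column by column in base 16, right to left:
  a+4 = e
  4+f = 3 carry 1
  f+0+1 = 0 carry 1
  d+7+1 = 5 carry 1
  final carry 1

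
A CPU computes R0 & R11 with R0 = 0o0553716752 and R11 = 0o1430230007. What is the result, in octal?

AND each oct digit independently (no carries):
  0&1=0, 5&4=4, 5&3=1, 3&0=0, 7&2=2, 1&3=1, 6&0=0, 7&0=0, 5&0=0, 2&7=2

0o0410210002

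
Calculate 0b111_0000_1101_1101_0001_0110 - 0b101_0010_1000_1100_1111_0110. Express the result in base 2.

Subtract column by column in base 2:
  0-0 → 0
  1-1 → 0
  1-1 → 0
  0-0 → 0
  1-1 → 0
  0-1 → 1 (borrow)
  0-1-1 → 0 (borrow)
  0-1-1 → 0 (borrow)
  1-0-1 → 0
  0-0 → 0
  1-1 → 0
  1-1 → 0
  1-0 → 1
  0-0 → 0
  1-0 → 1
  1-1 → 0
  0-0 → 0
  0-1 → 1 (borrow)
  0-0-1 → 1 (borrow)
  0-0-1 → 1 (borrow)
  1-1-1 → 1 (borrow)
  1-0-1 → 0
  1-1 → 0

0b111100101000000100000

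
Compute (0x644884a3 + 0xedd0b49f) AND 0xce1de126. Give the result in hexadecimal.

Add column by column in base 16, right to left:
  3+f = 2 carry 1
  a+9+1 = 4 carry 1
  4+4+1 = 9
  8+b = 3 carry 1
  8+0+1 = 9
  4+d = 1 carry 1
  4+d+1 = 2 carry 1
  6+e+1 = 5 carry 1
  final carry 1
Sum = 0x152193942; now AND with 0xce1de126:
  1&0=0, 5&c=4, 2&e=2, 1&1=1, 9&d=9, 3&e=2, 9&1=1, 4&2=0, 2&6=2

0x42192102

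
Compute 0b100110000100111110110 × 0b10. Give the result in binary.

0b1001100001001111101100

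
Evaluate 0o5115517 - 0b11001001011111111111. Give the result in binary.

0b10000000001101010000

0o5115517 = 0b101001001101101001111 in binary.
Subtract column by column in base 2:
  1-1 → 0
  1-1 → 0
  1-1 → 0
  1-1 → 0
  0-1 → 1 (borrow)
  0-1-1 → 0 (borrow)
  1-1-1 → 1 (borrow)
  0-1-1 → 0 (borrow)
  1-1-1 → 1 (borrow)
  1-1-1 → 1 (borrow)
  0-1-1 → 0 (borrow)
  1-0-1 → 0
  1-1 → 0
  0-0 → 0
  0-0 → 0
  1-1 → 0
  0-0 → 0
  0-0 → 0
  1-1 → 0
  0-1 → 1 (borrow)
  1-0-1 → 0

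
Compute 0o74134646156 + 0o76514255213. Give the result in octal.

Add column by column in base 8, right to left:
  6+3 = 1 carry 1
  5+1+1 = 7
  1+2 = 3
  6+5 = 3 carry 1
  4+5+1 = 2 carry 1
  6+2+1 = 1 carry 1
  4+4+1 = 1 carry 1
  3+1+1 = 5
  1+5 = 6
  4+6 = 2 carry 1
  7+7+1 = 7 carry 1
  final carry 1

0o172651123371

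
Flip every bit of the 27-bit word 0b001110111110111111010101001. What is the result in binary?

0b110001000001000000101010110

Invert each bit: 001110111110111111010101001 → 110001000001000000101010110.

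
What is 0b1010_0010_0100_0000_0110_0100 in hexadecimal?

0xa24064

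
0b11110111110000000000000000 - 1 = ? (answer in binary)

The trailing 16 digits are 0, so subtracting 1 borrows through: they become 1 and the next digit up decrements.

0b11110111101111111111111111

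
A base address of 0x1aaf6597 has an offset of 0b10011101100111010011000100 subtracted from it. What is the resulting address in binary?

0b11000001110001111000011010011

0x1aaf6597 = 0b11010101011110110010110010111 in binary.
Subtract column by column in base 2:
  1-0 → 1
  1-0 → 1
  1-1 → 0
  0-0 → 0
  1-0 → 1
  0-0 → 0
  0-1 → 1 (borrow)
  1-1-1 → 1 (borrow)
  1-0-1 → 0
  0-0 → 0
  1-1 → 0
  0-0 → 0
  0-1 → 1 (borrow)
  1-1-1 → 1 (borrow)
  1-1-1 → 1 (borrow)
  0-0-1 → 1 (borrow)
  1-0-1 → 0
  1-1 → 0
  1-1 → 0
  1-0 → 1
  0-1 → 1 (borrow)
  1-1-1 → 1 (borrow)
  0-1-1 → 0 (borrow)
  1-0-1 → 0
  0-0 → 0
  1-1 → 0
  0-0 → 0
  1-0 → 1
  1-0 → 1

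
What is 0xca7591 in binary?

Expand each hex digit to 4 bits: c=1100 a=1010 7=0111 5=0101 9=1001 1=0001.

0b110010100111010110010001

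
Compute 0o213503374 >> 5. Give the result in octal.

0o4272067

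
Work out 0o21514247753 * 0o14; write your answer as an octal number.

Multiply each base-8 digit by 12, carrying:
  3×12 = 36 → write 4 carry 4
  5×12+4 = 64 → write 0 carry 8
  7×12+8 = 92 → write 4 carry 11
  7×12+11 = 95 → write 7 carry 11
  4×12+11 = 59 → write 3 carry 7
  2×12+7 = 31 → write 7 carry 3
  4×12+3 = 51 → write 3 carry 6
  1×12+6 = 18 → write 2 carry 2
  5×12+2 = 62 → write 6 carry 7
  1×12+7 = 19 → write 3 carry 2
  2×12+2 = 26 → write 2 carry 3
  remaining carry: 3

0o323623737404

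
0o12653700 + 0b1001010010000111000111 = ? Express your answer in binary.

0b10100000111100110000111

0o12653700 = 0b1010110101011111000000 in binary.
Add column by column in base 2, right to left:
  0+1 = 1
  0+1 = 1
  0+1 = 1
  0+0 = 0
  0+0 = 0
  0+0 = 0
  1+1 = 0 carry 1
  1+1+1 = 1 carry 1
  1+1+1 = 1 carry 1
  1+0+1 = 0 carry 1
  1+0+1 = 0 carry 1
  0+0+1 = 1
  1+0 = 1
  0+1 = 1
  1+0 = 1
  0+0 = 0
  1+1 = 0 carry 1
  1+0+1 = 0 carry 1
  0+1+1 = 0 carry 1
  1+0+1 = 0 carry 1
  0+0+1 = 1
  1+1 = 0 carry 1
  final carry 1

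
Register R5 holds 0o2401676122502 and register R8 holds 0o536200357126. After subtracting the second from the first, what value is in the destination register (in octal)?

0o1643475543354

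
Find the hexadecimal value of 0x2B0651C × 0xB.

0x1D945834

Multiply each base-16 digit by 11, carrying:
  C×11 = 132 → write 4 carry 8
  1×11+8 = 19 → write 3 carry 1
  5×11+1 = 56 → write 8 carry 3
  6×11+3 = 69 → write 5 carry 4
  0×11+4 = 4 → write 4
  B×11 = 121 → write 9 carry 7
  2×11+7 = 29 → write D carry 1
  remaining carry: 1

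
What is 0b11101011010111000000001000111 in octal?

Group the bits in threes: 011 101 011 010 111 000 000 001 000 111 → 3532700107.

0o3532700107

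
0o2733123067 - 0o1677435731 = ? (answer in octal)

0o1033465136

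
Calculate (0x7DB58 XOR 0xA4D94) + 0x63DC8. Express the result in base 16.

First 0x7DB58 XOR 0xA4D94 = 0xD96CC.
Add column by column in base 16, right to left:
  C+8 = 4 carry 1
  C+C+1 = 9 carry 1
  6+D+1 = 4 carry 1
  9+3+1 = D
  D+6 = 3 carry 1
  final carry 1

0x13D494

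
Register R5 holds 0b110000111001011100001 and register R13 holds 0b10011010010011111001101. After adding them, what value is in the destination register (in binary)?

Add column by column in base 2, right to left:
  1+1 = 0 carry 1
  0+0+1 = 1
  0+1 = 1
  0+1 = 1
  0+0 = 0
  1+0 = 1
  1+1 = 0 carry 1
  1+1+1 = 1 carry 1
  0+1+1 = 0 carry 1
  1+1+1 = 1 carry 1
  0+1+1 = 0 carry 1
  0+0+1 = 1
  1+0 = 1
  1+1 = 0 carry 1
  1+0+1 = 0 carry 1
  0+0+1 = 1
  0+1 = 1
  0+0 = 0
  0+1 = 1
  1+1 = 0 carry 1
  1+0+1 = 0 carry 1
  0+0+1 = 1
  0+1 = 1

0b11001011001101010101110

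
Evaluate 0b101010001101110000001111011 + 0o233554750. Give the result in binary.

0b111101101011011101001100011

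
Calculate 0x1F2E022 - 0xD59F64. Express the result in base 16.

Subtract column by column in base 16:
  2-4 → E (borrow)
  2-6-1 → B (borrow)
  0-F-1 → 0 (borrow)
  E-9-1 → 4
  2-5 → D (borrow)
  F-D-1 → 1
  1-0 → 1

0x11D40BE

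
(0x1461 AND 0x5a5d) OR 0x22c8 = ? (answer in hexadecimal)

0x32c9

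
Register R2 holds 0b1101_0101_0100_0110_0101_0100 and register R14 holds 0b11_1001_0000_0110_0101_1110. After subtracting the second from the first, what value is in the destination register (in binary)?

0b100111000011111111110110

Subtract column by column in base 2:
  0-0 → 0
  0-1 → 1 (borrow)
  1-1-1 → 1 (borrow)
  0-1-1 → 0 (borrow)
  1-1-1 → 1 (borrow)
  0-0-1 → 1 (borrow)
  1-1-1 → 1 (borrow)
  0-0-1 → 1 (borrow)
  0-0-1 → 1 (borrow)
  1-1-1 → 1 (borrow)
  1-1-1 → 1 (borrow)
  0-0-1 → 1 (borrow)
  0-0-1 → 1 (borrow)
  0-0-1 → 1 (borrow)
  1-0-1 → 0
  0-0 → 0
  1-1 → 0
  0-0 → 0
  1-0 → 1
  0-1 → 1 (borrow)
  1-1-1 → 1 (borrow)
  0-1-1 → 0 (borrow)
  1-0-1 → 0
  1-0 → 1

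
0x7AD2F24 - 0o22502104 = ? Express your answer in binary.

0b111011000101010101011100000

0x7AD2F24 = 0b111101011010010111100100100 in binary.
0o22502104 = 0b10010101000010001000100 in binary.
Subtract column by column in base 2:
  0-0 → 0
  0-0 → 0
  1-1 → 0
  0-0 → 0
  0-0 → 0
  1-0 → 1
  0-1 → 1 (borrow)
  0-0-1 → 1 (borrow)
  1-0-1 → 0
  1-0 → 1
  1-1 → 0
  1-0 → 1
  0-0 → 0
  1-0 → 1
  0-0 → 0
  0-1 → 1 (borrow)
  1-0-1 → 0
  0-1 → 1 (borrow)
  1-0-1 → 0
  1-1 → 0
  0-0 → 0
  1-0 → 1
  0-1 → 1 (borrow)
  1-0-1 → 0
  1-0 → 1
  1-0 → 1
  1-0 → 1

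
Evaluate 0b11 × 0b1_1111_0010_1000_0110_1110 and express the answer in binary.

Multiply each base-2 digit by 3, carrying:
  0×3 = 0 → write 0
  1×3 = 3 → write 1 carry 1
  1×3+1 = 4 → write 0 carry 2
  1×3+2 = 5 → write 1 carry 2
  0×3+2 = 2 → write 0 carry 1
  1×3+1 = 4 → write 0 carry 2
  1×3+2 = 5 → write 1 carry 2
  0×3+2 = 2 → write 0 carry 1
  0×3+1 = 1 → write 1
  0×3 = 0 → write 0
  0×3 = 0 → write 0
  1×3 = 3 → write 1 carry 1
  0×3+1 = 1 → write 1
  1×3 = 3 → write 1 carry 1
  0×3+1 = 1 → write 1
  0×3 = 0 → write 0
  1×3 = 3 → write 1 carry 1
  1×3+1 = 4 → write 0 carry 2
  1×3+2 = 5 → write 1 carry 2
  1×3+2 = 5 → write 1 carry 2
  1×3+2 = 5 → write 1 carry 2
  remaining carry: 10

0b10111010111100101001010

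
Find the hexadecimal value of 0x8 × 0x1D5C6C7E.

0xEAE363F0

Multiply each base-16 digit by 8, carrying:
  E×8 = 112 → write 0 carry 7
  7×8+7 = 63 → write F carry 3
  C×8+3 = 99 → write 3 carry 6
  6×8+6 = 54 → write 6 carry 3
  C×8+3 = 99 → write 3 carry 6
  5×8+6 = 46 → write E carry 2
  D×8+2 = 106 → write A carry 6
  1×8+6 = 14 → write E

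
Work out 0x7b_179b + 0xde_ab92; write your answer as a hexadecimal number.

0x159c32d

Add column by column in base 16, right to left:
  b+2 = d
  9+9 = 2 carry 1
  7+b+1 = 3 carry 1
  1+a+1 = c
  b+e = 9 carry 1
  7+d+1 = 5 carry 1
  final carry 1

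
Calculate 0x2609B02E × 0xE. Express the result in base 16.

0x21487A284

Multiply each base-16 digit by 14, carrying:
  E×14 = 196 → write 4 carry 12
  2×14+12 = 40 → write 8 carry 2
  0×14+2 = 2 → write 2
  B×14 = 154 → write A carry 9
  9×14+9 = 135 → write 7 carry 8
  0×14+8 = 8 → write 8
  6×14 = 84 → write 4 carry 5
  2×14+5 = 33 → write 1 carry 2
  remaining carry: 2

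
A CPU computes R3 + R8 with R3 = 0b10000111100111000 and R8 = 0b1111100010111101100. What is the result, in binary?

0b10001101010100100100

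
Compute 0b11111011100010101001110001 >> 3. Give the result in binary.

0b11111011100010101001110

Right shift by 3: drop the 3 least-significant bits.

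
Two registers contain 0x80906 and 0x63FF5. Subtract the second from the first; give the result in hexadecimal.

Subtract column by column in base 16:
  6-5 → 1
  0-F → 1 (borrow)
  9-F-1 → 9 (borrow)
  0-3-1 → C (borrow)
  8-6-1 → 1

0x1C911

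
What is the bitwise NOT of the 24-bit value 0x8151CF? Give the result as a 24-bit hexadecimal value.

Each hex digit d becomes F−d:
  8→7, 1→E, 5→A, 1→E, C→3, F→0

0x7EAE30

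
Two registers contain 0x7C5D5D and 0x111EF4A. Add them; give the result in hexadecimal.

0x18E4CA7

Add column by column in base 16, right to left:
  D+A = 7 carry 1
  5+4+1 = A
  D+F = C carry 1
  5+E+1 = 4 carry 1
  C+1+1 = E
  7+1 = 8
  0+1 = 1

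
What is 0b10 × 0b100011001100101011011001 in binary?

Multiply each base-2 digit by 2, carrying:
  1×2 = 2 → write 0 carry 1
  0×2+1 = 1 → write 1
  0×2 = 0 → write 0
  1×2 = 2 → write 0 carry 1
  1×2+1 = 3 → write 1 carry 1
  0×2+1 = 1 → write 1
  1×2 = 2 → write 0 carry 1
  1×2+1 = 3 → write 1 carry 1
  0×2+1 = 1 → write 1
  1×2 = 2 → write 0 carry 1
  0×2+1 = 1 → write 1
  1×2 = 2 → write 0 carry 1
  0×2+1 = 1 → write 1
  0×2 = 0 → write 0
  1×2 = 2 → write 0 carry 1
  1×2+1 = 3 → write 1 carry 1
  0×2+1 = 1 → write 1
  0×2 = 0 → write 0
  1×2 = 2 → write 0 carry 1
  1×2+1 = 3 → write 1 carry 1
  0×2+1 = 1 → write 1
  0×2 = 0 → write 0
  0×2 = 0 → write 0
  1×2 = 2 → write 0 carry 1
  remaining carry: 1

0b1000110011001010110110010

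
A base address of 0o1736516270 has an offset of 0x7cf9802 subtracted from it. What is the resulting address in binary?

0b111101010110000010010110110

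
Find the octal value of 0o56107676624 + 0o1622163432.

0o57732062256

Add column by column in base 8, right to left:
  4+2 = 6
  2+3 = 5
  6+4 = 2 carry 1
  6+3+1 = 2 carry 1
  7+6+1 = 6 carry 1
  6+1+1 = 0 carry 1
  7+2+1 = 2 carry 1
  0+2+1 = 3
  1+6 = 7
  6+1 = 7
  5+0 = 5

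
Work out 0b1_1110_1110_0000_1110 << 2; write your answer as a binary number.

Left shift by 2: append 2 zero bits.

0b1111011100000111000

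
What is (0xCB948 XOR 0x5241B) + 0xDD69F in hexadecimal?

First 0xCB948 XOR 0x5241B = 0x99D53.
Add column by column in base 16, right to left:
  3+F = 2 carry 1
  5+9+1 = F
  D+6 = 3 carry 1
  9+D+1 = 7 carry 1
  9+D+1 = 7 carry 1
  final carry 1

0x1773F2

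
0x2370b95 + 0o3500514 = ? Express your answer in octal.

0x2370b95 = 0o215605625 in octal.
Add column by column in base 8, right to left:
  5+4 = 1 carry 1
  2+1+1 = 4
  6+5 = 3 carry 1
  5+0+1 = 6
  0+0 = 0
  6+5 = 3 carry 1
  5+3+1 = 1 carry 1
  1+0+1 = 2
  2+0 = 2

0o221306341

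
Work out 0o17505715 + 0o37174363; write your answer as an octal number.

Add column by column in base 8, right to left:
  5+3 = 0 carry 1
  1+6+1 = 0 carry 1
  7+3+1 = 3 carry 1
  5+4+1 = 2 carry 1
  0+7+1 = 0 carry 1
  5+1+1 = 7
  7+7 = 6 carry 1
  1+3+1 = 5

0o56702300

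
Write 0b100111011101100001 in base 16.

Group the bits into nibbles: 0010 0111 0111 0110 0001 → 27761.

0x27761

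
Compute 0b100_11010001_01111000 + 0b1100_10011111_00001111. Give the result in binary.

Add column by column in base 2, right to left:
  0+1 = 1
  0+1 = 1
  0+1 = 1
  1+1 = 0 carry 1
  1+0+1 = 0 carry 1
  1+0+1 = 0 carry 1
  1+0+1 = 0 carry 1
  0+0+1 = 1
  1+1 = 0 carry 1
  0+1+1 = 0 carry 1
  0+1+1 = 0 carry 1
  0+1+1 = 0 carry 1
  1+1+1 = 1 carry 1
  0+0+1 = 1
  1+0 = 1
  1+1 = 0 carry 1
  0+0+1 = 1
  0+0 = 0
  1+1 = 0 carry 1
  0+1+1 = 0 carry 1
  final carry 1

0b100010111000010000111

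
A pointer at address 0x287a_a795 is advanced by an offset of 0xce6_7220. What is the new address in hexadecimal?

Add column by column in base 16, right to left:
  5+0 = 5
  9+2 = b
  7+2 = 9
  a+7 = 1 carry 1
  a+6+1 = 1 carry 1
  7+e+1 = 6 carry 1
  8+c+1 = 5 carry 1
  2+0+1 = 3

0x356119b5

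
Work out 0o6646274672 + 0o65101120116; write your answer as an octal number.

0o73747415010

Add column by column in base 8, right to left:
  2+6 = 0 carry 1
  7+1+1 = 1 carry 1
  6+1+1 = 0 carry 1
  4+0+1 = 5
  7+2 = 1 carry 1
  2+1+1 = 4
  6+1 = 7
  4+0 = 4
  6+1 = 7
  6+5 = 3 carry 1
  0+6+1 = 7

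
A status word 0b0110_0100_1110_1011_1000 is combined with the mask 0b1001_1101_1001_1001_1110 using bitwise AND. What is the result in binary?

AND bit by bit (1 only where both bits are 1):
  01100100111010111000
& 10011101100110011110
= 00000100100010011000

0b00000100100010011000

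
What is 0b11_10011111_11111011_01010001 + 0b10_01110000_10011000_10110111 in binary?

0b110000100001001010000001000

Add column by column in base 2, right to left:
  1+1 = 0 carry 1
  0+1+1 = 0 carry 1
  0+1+1 = 0 carry 1
  0+0+1 = 1
  1+1 = 0 carry 1
  0+1+1 = 0 carry 1
  1+0+1 = 0 carry 1
  0+1+1 = 0 carry 1
  1+0+1 = 0 carry 1
  1+0+1 = 0 carry 1
  0+0+1 = 1
  1+1 = 0 carry 1
  1+1+1 = 1 carry 1
  1+0+1 = 0 carry 1
  1+0+1 = 0 carry 1
  1+1+1 = 1 carry 1
  1+0+1 = 0 carry 1
  1+0+1 = 0 carry 1
  1+0+1 = 0 carry 1
  1+0+1 = 0 carry 1
  1+1+1 = 1 carry 1
  0+1+1 = 0 carry 1
  0+1+1 = 0 carry 1
  1+0+1 = 0 carry 1
  1+0+1 = 0 carry 1
  1+1+1 = 1 carry 1
  final carry 1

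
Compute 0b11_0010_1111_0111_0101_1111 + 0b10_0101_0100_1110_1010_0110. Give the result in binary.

0b10110000100011000000101

Add column by column in base 2, right to left:
  1+0 = 1
  1+1 = 0 carry 1
  1+1+1 = 1 carry 1
  1+0+1 = 0 carry 1
  1+0+1 = 0 carry 1
  0+1+1 = 0 carry 1
  1+0+1 = 0 carry 1
  0+1+1 = 0 carry 1
  1+0+1 = 0 carry 1
  1+1+1 = 1 carry 1
  1+1+1 = 1 carry 1
  0+1+1 = 0 carry 1
  1+0+1 = 0 carry 1
  1+0+1 = 0 carry 1
  1+1+1 = 1 carry 1
  1+0+1 = 0 carry 1
  0+1+1 = 0 carry 1
  1+0+1 = 0 carry 1
  0+1+1 = 0 carry 1
  0+0+1 = 1
  1+0 = 1
  1+1 = 0 carry 1
  final carry 1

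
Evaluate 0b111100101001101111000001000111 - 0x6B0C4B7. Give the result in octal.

0o6575425620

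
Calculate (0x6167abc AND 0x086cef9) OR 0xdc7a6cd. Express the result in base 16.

0x6167abc AND 0x086cef9 = 0x0064ab8.
Then OR with 0xdc7a6cd.

0xdc7eefd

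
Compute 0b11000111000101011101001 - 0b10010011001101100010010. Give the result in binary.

Subtract column by column in base 2:
  1-0 → 1
  0-1 → 1 (borrow)
  0-0-1 → 1 (borrow)
  1-0-1 → 0
  0-1 → 1 (borrow)
  1-0-1 → 0
  1-0 → 1
  1-0 → 1
  0-1 → 1 (borrow)
  1-1-1 → 1 (borrow)
  0-0-1 → 1 (borrow)
  1-1-1 → 1 (borrow)
  0-1-1 → 0 (borrow)
  0-0-1 → 1 (borrow)
  0-0-1 → 1 (borrow)
  1-1-1 → 1 (borrow)
  1-1-1 → 1 (borrow)
  1-0-1 → 0
  0-0 → 0
  0-1 → 1 (borrow)
  0-0-1 → 1 (borrow)
  1-0-1 → 0
  1-1 → 0

0b110011110111111010111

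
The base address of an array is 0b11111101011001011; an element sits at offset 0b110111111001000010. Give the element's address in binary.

Add column by column in base 2, right to left:
  1+0 = 1
  1+1 = 0 carry 1
  0+0+1 = 1
  1+0 = 1
  0+0 = 0
  0+0 = 0
  1+1 = 0 carry 1
  1+0+1 = 0 carry 1
  0+0+1 = 1
  1+1 = 0 carry 1
  0+1+1 = 0 carry 1
  1+1+1 = 1 carry 1
  1+1+1 = 1 carry 1
  1+1+1 = 1 carry 1
  1+1+1 = 1 carry 1
  1+0+1 = 0 carry 1
  1+1+1 = 1 carry 1
  0+1+1 = 0 carry 1
  final carry 1

0b1010111100100001101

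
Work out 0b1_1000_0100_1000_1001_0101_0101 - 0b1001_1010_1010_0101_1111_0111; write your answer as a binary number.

0b111010011110001101011110

Subtract column by column in base 2:
  1-1 → 0
  0-1 → 1 (borrow)
  1-1-1 → 1 (borrow)
  0-0-1 → 1 (borrow)
  1-1-1 → 1 (borrow)
  0-1-1 → 0 (borrow)
  1-1-1 → 1 (borrow)
  0-1-1 → 0 (borrow)
  1-1-1 → 1 (borrow)
  0-0-1 → 1 (borrow)
  0-1-1 → 0 (borrow)
  1-0-1 → 0
  0-0 → 0
  0-1 → 1 (borrow)
  0-0-1 → 1 (borrow)
  1-1-1 → 1 (borrow)
  0-0-1 → 1 (borrow)
  0-1-1 → 0 (borrow)
  1-0-1 → 0
  0-1 → 1 (borrow)
  0-1-1 → 0 (borrow)
  0-0-1 → 1 (borrow)
  0-0-1 → 1 (borrow)
  1-1-1 → 1 (borrow)
  1-0-1 → 0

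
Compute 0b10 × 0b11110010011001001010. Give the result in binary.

Multiply each base-2 digit by 2, carrying:
  0×2 = 0 → write 0
  1×2 = 2 → write 0 carry 1
  0×2+1 = 1 → write 1
  1×2 = 2 → write 0 carry 1
  0×2+1 = 1 → write 1
  0×2 = 0 → write 0
  1×2 = 2 → write 0 carry 1
  0×2+1 = 1 → write 1
  0×2 = 0 → write 0
  1×2 = 2 → write 0 carry 1
  1×2+1 = 3 → write 1 carry 1
  0×2+1 = 1 → write 1
  0×2 = 0 → write 0
  1×2 = 2 → write 0 carry 1
  0×2+1 = 1 → write 1
  0×2 = 0 → write 0
  1×2 = 2 → write 0 carry 1
  1×2+1 = 3 → write 1 carry 1
  1×2+1 = 3 → write 1 carry 1
  1×2+1 = 3 → write 1 carry 1
  remaining carry: 1

0b111100100110010010100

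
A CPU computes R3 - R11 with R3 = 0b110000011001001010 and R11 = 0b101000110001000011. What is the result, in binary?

0b111101000000111

Subtract column by column in base 2:
  0-1 → 1 (borrow)
  1-1-1 → 1 (borrow)
  0-0-1 → 1 (borrow)
  1-0-1 → 0
  0-0 → 0
  0-0 → 0
  1-1 → 0
  0-0 → 0
  0-0 → 0
  1-0 → 1
  1-1 → 0
  0-1 → 1 (borrow)
  0-0-1 → 1 (borrow)
  0-0-1 → 1 (borrow)
  0-0-1 → 1 (borrow)
  0-1-1 → 0 (borrow)
  1-0-1 → 0
  1-1 → 0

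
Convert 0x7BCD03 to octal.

Expand each hex digit to 4 bits: 7=0111 B=1011 C=1100 D=1101 0=0000 3=0011.
Group the bits in threes: 011 110 111 100 110 100 000 011 → 36746403.

0o36746403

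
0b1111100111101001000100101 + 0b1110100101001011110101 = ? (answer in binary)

0b10001011100010010100011010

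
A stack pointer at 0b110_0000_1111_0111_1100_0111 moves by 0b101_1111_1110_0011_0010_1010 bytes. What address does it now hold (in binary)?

0b110000001101101011110001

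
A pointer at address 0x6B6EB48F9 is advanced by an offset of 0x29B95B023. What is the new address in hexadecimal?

Add column by column in base 16, right to left:
  9+3 = C
  F+2 = 1 carry 1
  8+0+1 = 9
  4+B = F
  B+5 = 0 carry 1
  E+9+1 = 8 carry 1
  6+B+1 = 2 carry 1
  B+9+1 = 5 carry 1
  6+2+1 = 9

0x95280F91C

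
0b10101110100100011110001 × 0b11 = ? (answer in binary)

0b1000001011101101011010011

Multiply each base-2 digit by 3, carrying:
  1×3 = 3 → write 1 carry 1
  0×3+1 = 1 → write 1
  0×3 = 0 → write 0
  0×3 = 0 → write 0
  1×3 = 3 → write 1 carry 1
  1×3+1 = 4 → write 0 carry 2
  1×3+2 = 5 → write 1 carry 2
  1×3+2 = 5 → write 1 carry 2
  0×3+2 = 2 → write 0 carry 1
  0×3+1 = 1 → write 1
  0×3 = 0 → write 0
  1×3 = 3 → write 1 carry 1
  0×3+1 = 1 → write 1
  0×3 = 0 → write 0
  1×3 = 3 → write 1 carry 1
  0×3+1 = 1 → write 1
  1×3 = 3 → write 1 carry 1
  1×3+1 = 4 → write 0 carry 2
  1×3+2 = 5 → write 1 carry 2
  0×3+2 = 2 → write 0 carry 1
  1×3+1 = 4 → write 0 carry 2
  0×3+2 = 2 → write 0 carry 1
  1×3+1 = 4 → write 0 carry 2
  remaining carry: 10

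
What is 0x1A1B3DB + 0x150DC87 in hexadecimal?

Add column by column in base 16, right to left:
  B+7 = 2 carry 1
  D+8+1 = 6 carry 1
  3+C+1 = 0 carry 1
  B+D+1 = 9 carry 1
  1+0+1 = 2
  A+5 = F
  1+1 = 2

0x2F29062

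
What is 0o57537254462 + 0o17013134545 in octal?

0o76552411227

Add column by column in base 8, right to left:
  2+5 = 7
  6+4 = 2 carry 1
  4+5+1 = 2 carry 1
  4+4+1 = 1 carry 1
  5+3+1 = 1 carry 1
  2+1+1 = 4
  7+3 = 2 carry 1
  3+1+1 = 5
  5+0 = 5
  7+7 = 6 carry 1
  5+1+1 = 7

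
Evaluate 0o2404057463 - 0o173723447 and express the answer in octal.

Subtract column by column in base 8:
  3-7 → 4 (borrow)
  6-4-1 → 1
  4-4 → 0
  7-3 → 4
  5-2 → 3
  0-7 → 1 (borrow)
  4-3-1 → 0
  0-7 → 1 (borrow)
  4-1-1 → 2
  2-0 → 2

0o2210134014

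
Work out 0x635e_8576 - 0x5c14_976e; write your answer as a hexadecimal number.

0x749ee08

Subtract column by column in base 16:
  6-e → 8 (borrow)
  7-6-1 → 0
  5-7 → e (borrow)
  8-9-1 → e (borrow)
  e-4-1 → 9
  5-1 → 4
  3-c → 7 (borrow)
  6-5-1 → 0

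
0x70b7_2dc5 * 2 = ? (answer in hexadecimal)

Multiply each base-16 digit by 2, carrying:
  5×2 = 10 → write a
  c×2 = 24 → write 8 carry 1
  d×2+1 = 27 → write b carry 1
  2×2+1 = 5 → write 5
  7×2 = 14 → write e
  b×2 = 22 → write 6 carry 1
  0×2+1 = 1 → write 1
  7×2 = 14 → write e

0xe16e5b8a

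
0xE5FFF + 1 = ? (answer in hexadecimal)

The trailing 3 digits are F (max in base 16), so adding 1 cascades: they roll to 0 and the next digit up increments.

0xE6000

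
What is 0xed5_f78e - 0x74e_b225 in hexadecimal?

0x7874569

Subtract column by column in base 16:
  e-5 → 9
  8-2 → 6
  7-2 → 5
  f-b → 4
  5-e → 7 (borrow)
  d-4-1 → 8
  e-7 → 7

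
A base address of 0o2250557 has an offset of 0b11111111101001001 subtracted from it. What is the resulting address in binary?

0o2250557 = 0b10010101000101101111 in binary.
Subtract column by column in base 2:
  1-1 → 0
  1-0 → 1
  1-0 → 1
  1-1 → 0
  0-0 → 0
  1-0 → 1
  1-1 → 0
  0-0 → 0
  1-1 → 0
  0-1 → 1 (borrow)
  0-1-1 → 0 (borrow)
  0-1-1 → 0 (borrow)
  1-1-1 → 1 (borrow)
  0-1-1 → 0 (borrow)
  1-1-1 → 1 (borrow)
  0-1-1 → 0 (borrow)
  1-1-1 → 1 (borrow)
  0-0-1 → 1 (borrow)
  0-0-1 → 1 (borrow)
  1-0-1 → 0

0b1110101001000100110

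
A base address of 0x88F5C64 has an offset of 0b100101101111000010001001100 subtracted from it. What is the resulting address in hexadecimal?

0b100101101111000010001001100 = 0x4B7844C in hexadecimal.
Subtract column by column in base 16:
  4-C → 8 (borrow)
  6-4-1 → 1
  C-4 → 8
  5-8 → D (borrow)
  F-7-1 → 7
  8-B → D (borrow)
  8-4-1 → 3

0x3D7D818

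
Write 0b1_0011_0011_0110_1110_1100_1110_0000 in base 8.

0o2315566340

Group the bits in threes: 010 011 001 101 101 110 110 011 100 000 → 2315566340.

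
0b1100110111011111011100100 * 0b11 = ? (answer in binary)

Multiply each base-2 digit by 3, carrying:
  0×3 = 0 → write 0
  0×3 = 0 → write 0
  1×3 = 3 → write 1 carry 1
  0×3+1 = 1 → write 1
  0×3 = 0 → write 0
  1×3 = 3 → write 1 carry 1
  1×3+1 = 4 → write 0 carry 2
  1×3+2 = 5 → write 1 carry 2
  0×3+2 = 2 → write 0 carry 1
  1×3+1 = 4 → write 0 carry 2
  1×3+2 = 5 → write 1 carry 2
  1×3+2 = 5 → write 1 carry 2
  1×3+2 = 5 → write 1 carry 2
  1×3+2 = 5 → write 1 carry 2
  0×3+2 = 2 → write 0 carry 1
  1×3+1 = 4 → write 0 carry 2
  1×3+2 = 5 → write 1 carry 2
  1×3+2 = 5 → write 1 carry 2
  0×3+2 = 2 → write 0 carry 1
  1×3+1 = 4 → write 0 carry 2
  1×3+2 = 5 → write 1 carry 2
  0×3+2 = 2 → write 0 carry 1
  0×3+1 = 1 → write 1
  1×3 = 3 → write 1 carry 1
  1×3+1 = 4 → write 0 carry 2
  remaining carry: 10

0b100110100110011110010101100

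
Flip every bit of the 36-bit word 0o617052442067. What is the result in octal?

Each oct digit d becomes 7−d:
  6→1, 1→6, 7→0, 0→7, 5→2, 2→5, 4→3, 4→3, 2→5, 0→7, 6→1, 7→0

0o160725335710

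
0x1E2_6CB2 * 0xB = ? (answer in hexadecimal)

Multiply each base-16 digit by 11, carrying:
  2×11 = 22 → write 6 carry 1
  B×11+1 = 122 → write A carry 7
  C×11+7 = 139 → write B carry 8
  6×11+8 = 74 → write A carry 4
  2×11+4 = 26 → write A carry 1
  E×11+1 = 155 → write B carry 9
  1×11+9 = 20 → write 4 carry 1
  remaining carry: 1

0x14BAABA6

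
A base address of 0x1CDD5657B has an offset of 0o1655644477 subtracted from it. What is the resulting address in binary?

0b110111111000111100001110000111100

0x1CDD5657B = 0b111001101110101010110010101111011 in binary.
0o1655644477 = 0b1110101101110100100100111111 in binary.
Subtract column by column in base 2:
  1-1 → 0
  1-1 → 0
  0-1 → 1 (borrow)
  1-1-1 → 1 (borrow)
  1-1-1 → 1 (borrow)
  1-1-1 → 1 (borrow)
  1-0-1 → 0
  0-0 → 0
  1-1 → 0
  0-0 → 0
  1-0 → 1
  0-1 → 1 (borrow)
  0-0-1 → 1 (borrow)
  1-0-1 → 0
  1-1 → 0
  0-0 → 0
  1-1 → 0
  0-1 → 1 (borrow)
  1-1-1 → 1 (borrow)
  0-0-1 → 1 (borrow)
  1-1-1 → 1 (borrow)
  0-1-1 → 0 (borrow)
  1-0-1 → 0
  1-1 → 0
  1-0 → 1
  0-1 → 1 (borrow)
  1-1-1 → 1 (borrow)
  1-1-1 → 1 (borrow)
  0-0-1 → 1 (borrow)
  0-0-1 → 1 (borrow)
  1-0-1 → 0
  1-0 → 1
  1-0 → 1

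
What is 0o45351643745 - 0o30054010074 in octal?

Subtract column by column in base 8:
  5-4 → 1
  4-7 → 5 (borrow)
  7-0-1 → 6
  3-0 → 3
  4-1 → 3
  6-0 → 6
  1-4 → 5 (borrow)
  5-5-1 → 7 (borrow)
  3-0-1 → 2
  5-0 → 5
  4-3 → 1

0o15275633651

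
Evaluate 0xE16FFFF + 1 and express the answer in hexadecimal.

0xE170000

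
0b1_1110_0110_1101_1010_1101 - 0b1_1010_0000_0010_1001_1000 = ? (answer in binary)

0b1000110101100010101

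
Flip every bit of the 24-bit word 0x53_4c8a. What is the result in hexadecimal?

0xacb375

Each hex digit d becomes f−d:
  5→a, 3→c, 4→b, c→3, 8→7, a→5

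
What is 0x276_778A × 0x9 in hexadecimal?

Multiply each base-16 digit by 9, carrying:
  A×9 = 90 → write A carry 5
  8×9+5 = 77 → write D carry 4
  7×9+4 = 67 → write 3 carry 4
  7×9+4 = 67 → write 3 carry 4
  6×9+4 = 58 → write A carry 3
  7×9+3 = 66 → write 2 carry 4
  2×9+4 = 22 → write 6 carry 1
  remaining carry: 1

0x162A33DA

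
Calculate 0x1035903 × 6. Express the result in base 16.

Multiply each base-16 digit by 6, carrying:
  3×6 = 18 → write 2 carry 1
  0×6+1 = 1 → write 1
  9×6 = 54 → write 6 carry 3
  5×6+3 = 33 → write 1 carry 2
  3×6+2 = 20 → write 4 carry 1
  0×6+1 = 1 → write 1
  1×6 = 6 → write 6

0x6141612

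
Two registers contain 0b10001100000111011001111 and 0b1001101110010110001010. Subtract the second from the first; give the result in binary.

Subtract column by column in base 2:
  1-0 → 1
  1-1 → 0
  1-0 → 1
  1-1 → 0
  0-0 → 0
  0-0 → 0
  1-0 → 1
  1-1 → 0
  0-1 → 1 (borrow)
  1-0-1 → 0
  1-1 → 0
  1-0 → 1
  0-0 → 0
  0-1 → 1 (borrow)
  0-1-1 → 0 (borrow)
  0-1-1 → 0 (borrow)
  0-0-1 → 1 (borrow)
  1-1-1 → 1 (borrow)
  1-1-1 → 1 (borrow)
  0-0-1 → 1 (borrow)
  0-0-1 → 1 (borrow)
  0-1-1 → 0 (borrow)
  1-0-1 → 0

0b111110010100101000101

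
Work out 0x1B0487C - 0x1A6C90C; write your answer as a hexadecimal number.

Subtract column by column in base 16:
  C-C → 0
  7-0 → 7
  8-9 → F (borrow)
  4-C-1 → 7 (borrow)
  0-6-1 → 9 (borrow)
  B-A-1 → 0
  1-1 → 0

0x97F70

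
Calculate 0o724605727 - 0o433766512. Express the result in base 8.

0o270617215

Subtract column by column in base 8:
  7-2 → 5
  2-1 → 1
  7-5 → 2
  5-6 → 7 (borrow)
  0-6-1 → 1 (borrow)
  6-7-1 → 6 (borrow)
  4-3-1 → 0
  2-3 → 7 (borrow)
  7-4-1 → 2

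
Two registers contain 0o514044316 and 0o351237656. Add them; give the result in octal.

0o1065304174

Add column by column in base 8, right to left:
  6+6 = 4 carry 1
  1+5+1 = 7
  3+6 = 1 carry 1
  4+7+1 = 4 carry 1
  4+3+1 = 0 carry 1
  0+2+1 = 3
  4+1 = 5
  1+5 = 6
  5+3 = 0 carry 1
  final carry 1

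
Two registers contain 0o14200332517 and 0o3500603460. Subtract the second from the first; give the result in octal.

0o10477527037

Subtract column by column in base 8:
  7-0 → 7
  1-6 → 3 (borrow)
  5-4-1 → 0
  2-3 → 7 (borrow)
  3-0-1 → 2
  3-6 → 5 (borrow)
  0-0-1 → 7 (borrow)
  0-0-1 → 7 (borrow)
  2-5-1 → 4 (borrow)
  4-3-1 → 0
  1-0 → 1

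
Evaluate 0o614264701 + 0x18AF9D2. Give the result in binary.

0b111101111000110001110010011

0o614264701 = 0b110001100010110100111000001 in binary.
0x18AF9D2 = 0b1100010101111100111010010 in binary.
Add column by column in base 2, right to left:
  1+0 = 1
  0+1 = 1
  0+0 = 0
  0+0 = 0
  0+1 = 1
  0+0 = 0
  1+1 = 0 carry 1
  1+1+1 = 1 carry 1
  1+1+1 = 1 carry 1
  0+0+1 = 1
  0+0 = 0
  1+1 = 0 carry 1
  0+1+1 = 0 carry 1
  1+1+1 = 1 carry 1
  1+1+1 = 1 carry 1
  0+1+1 = 0 carry 1
  1+0+1 = 0 carry 1
  0+1+1 = 0 carry 1
  0+0+1 = 1
  0+1 = 1
  1+0 = 1
  1+0 = 1
  0+0 = 0
  0+1 = 1
  0+1 = 1
  1+0 = 1
  1+0 = 1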